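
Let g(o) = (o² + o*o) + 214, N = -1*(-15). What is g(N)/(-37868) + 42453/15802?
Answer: 399279419/149597534 ≈ 2.6690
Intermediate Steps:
N = 15
g(o) = 214 + 2*o² (g(o) = (o² + o²) + 214 = 2*o² + 214 = 214 + 2*o²)
g(N)/(-37868) + 42453/15802 = (214 + 2*15²)/(-37868) + 42453/15802 = (214 + 2*225)*(-1/37868) + 42453*(1/15802) = (214 + 450)*(-1/37868) + 42453/15802 = 664*(-1/37868) + 42453/15802 = -166/9467 + 42453/15802 = 399279419/149597534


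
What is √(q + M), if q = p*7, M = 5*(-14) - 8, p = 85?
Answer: √517 ≈ 22.738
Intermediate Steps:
M = -78 (M = -70 - 8 = -78)
q = 595 (q = 85*7 = 595)
√(q + M) = √(595 - 78) = √517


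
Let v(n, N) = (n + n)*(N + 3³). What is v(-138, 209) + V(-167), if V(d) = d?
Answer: -65303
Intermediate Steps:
v(n, N) = 2*n*(27 + N) (v(n, N) = (2*n)*(N + 27) = (2*n)*(27 + N) = 2*n*(27 + N))
v(-138, 209) + V(-167) = 2*(-138)*(27 + 209) - 167 = 2*(-138)*236 - 167 = -65136 - 167 = -65303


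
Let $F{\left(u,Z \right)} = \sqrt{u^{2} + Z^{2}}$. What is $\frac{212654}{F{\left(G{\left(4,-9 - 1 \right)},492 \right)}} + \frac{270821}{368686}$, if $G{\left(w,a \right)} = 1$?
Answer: $\frac{270821}{368686} + \frac{212654 \sqrt{242065}}{242065} \approx 432.96$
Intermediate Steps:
$F{\left(u,Z \right)} = \sqrt{Z^{2} + u^{2}}$
$\frac{212654}{F{\left(G{\left(4,-9 - 1 \right)},492 \right)}} + \frac{270821}{368686} = \frac{212654}{\sqrt{492^{2} + 1^{2}}} + \frac{270821}{368686} = \frac{212654}{\sqrt{242064 + 1}} + 270821 \cdot \frac{1}{368686} = \frac{212654}{\sqrt{242065}} + \frac{270821}{368686} = 212654 \frac{\sqrt{242065}}{242065} + \frac{270821}{368686} = \frac{212654 \sqrt{242065}}{242065} + \frac{270821}{368686} = \frac{270821}{368686} + \frac{212654 \sqrt{242065}}{242065}$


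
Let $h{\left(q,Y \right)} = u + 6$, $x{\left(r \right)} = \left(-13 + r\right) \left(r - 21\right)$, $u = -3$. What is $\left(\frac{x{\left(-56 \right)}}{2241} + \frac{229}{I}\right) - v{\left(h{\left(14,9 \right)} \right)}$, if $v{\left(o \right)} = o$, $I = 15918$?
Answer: $- \frac{2436799}{3963582} \approx -0.6148$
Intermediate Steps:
$x{\left(r \right)} = \left(-21 + r\right) \left(-13 + r\right)$ ($x{\left(r \right)} = \left(-13 + r\right) \left(-21 + r\right) = \left(-21 + r\right) \left(-13 + r\right)$)
$h{\left(q,Y \right)} = 3$ ($h{\left(q,Y \right)} = -3 + 6 = 3$)
$\left(\frac{x{\left(-56 \right)}}{2241} + \frac{229}{I}\right) - v{\left(h{\left(14,9 \right)} \right)} = \left(\frac{273 + \left(-56\right)^{2} - -1904}{2241} + \frac{229}{15918}\right) - 3 = \left(\left(273 + 3136 + 1904\right) \frac{1}{2241} + 229 \cdot \frac{1}{15918}\right) - 3 = \left(5313 \cdot \frac{1}{2241} + \frac{229}{15918}\right) - 3 = \left(\frac{1771}{747} + \frac{229}{15918}\right) - 3 = \frac{9453947}{3963582} - 3 = - \frac{2436799}{3963582}$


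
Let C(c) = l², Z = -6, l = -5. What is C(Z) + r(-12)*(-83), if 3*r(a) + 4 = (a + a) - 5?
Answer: 938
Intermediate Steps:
C(c) = 25 (C(c) = (-5)² = 25)
r(a) = -3 + 2*a/3 (r(a) = -4/3 + ((a + a) - 5)/3 = -4/3 + (2*a - 5)/3 = -4/3 + (-5 + 2*a)/3 = -4/3 + (-5/3 + 2*a/3) = -3 + 2*a/3)
C(Z) + r(-12)*(-83) = 25 + (-3 + (⅔)*(-12))*(-83) = 25 + (-3 - 8)*(-83) = 25 - 11*(-83) = 25 + 913 = 938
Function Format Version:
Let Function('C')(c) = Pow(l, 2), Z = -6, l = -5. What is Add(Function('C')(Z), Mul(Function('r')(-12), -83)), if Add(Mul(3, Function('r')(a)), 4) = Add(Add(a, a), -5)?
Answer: 938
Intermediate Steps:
Function('C')(c) = 25 (Function('C')(c) = Pow(-5, 2) = 25)
Function('r')(a) = Add(-3, Mul(Rational(2, 3), a)) (Function('r')(a) = Add(Rational(-4, 3), Mul(Rational(1, 3), Add(Add(a, a), -5))) = Add(Rational(-4, 3), Mul(Rational(1, 3), Add(Mul(2, a), -5))) = Add(Rational(-4, 3), Mul(Rational(1, 3), Add(-5, Mul(2, a)))) = Add(Rational(-4, 3), Add(Rational(-5, 3), Mul(Rational(2, 3), a))) = Add(-3, Mul(Rational(2, 3), a)))
Add(Function('C')(Z), Mul(Function('r')(-12), -83)) = Add(25, Mul(Add(-3, Mul(Rational(2, 3), -12)), -83)) = Add(25, Mul(Add(-3, -8), -83)) = Add(25, Mul(-11, -83)) = Add(25, 913) = 938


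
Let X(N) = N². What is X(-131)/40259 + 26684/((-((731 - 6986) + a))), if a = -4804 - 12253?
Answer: 368582097/234629452 ≈ 1.5709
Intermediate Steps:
a = -17057
X(-131)/40259 + 26684/((-((731 - 6986) + a))) = (-131)²/40259 + 26684/((-((731 - 6986) - 17057))) = 17161*(1/40259) + 26684/((-(-6255 - 17057))) = 17161/40259 + 26684/((-1*(-23312))) = 17161/40259 + 26684/23312 = 17161/40259 + 26684*(1/23312) = 17161/40259 + 6671/5828 = 368582097/234629452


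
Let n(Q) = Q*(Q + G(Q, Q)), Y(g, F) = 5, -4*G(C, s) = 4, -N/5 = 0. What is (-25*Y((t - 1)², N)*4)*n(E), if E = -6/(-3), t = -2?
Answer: -1000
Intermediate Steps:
N = 0 (N = -5*0 = 0)
G(C, s) = -1 (G(C, s) = -¼*4 = -1)
E = 2 (E = -6*(-⅓) = 2)
n(Q) = Q*(-1 + Q) (n(Q) = Q*(Q - 1) = Q*(-1 + Q))
(-25*Y((t - 1)², N)*4)*n(E) = (-125*4)*(2*(-1 + 2)) = (-25*20)*(2*1) = -500*2 = -1000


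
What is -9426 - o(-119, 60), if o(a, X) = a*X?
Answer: -2286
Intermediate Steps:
o(a, X) = X*a
-9426 - o(-119, 60) = -9426 - 60*(-119) = -9426 - 1*(-7140) = -9426 + 7140 = -2286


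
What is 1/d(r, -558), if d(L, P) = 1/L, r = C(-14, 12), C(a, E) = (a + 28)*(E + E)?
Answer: 336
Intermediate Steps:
C(a, E) = 2*E*(28 + a) (C(a, E) = (28 + a)*(2*E) = 2*E*(28 + a))
r = 336 (r = 2*12*(28 - 14) = 2*12*14 = 336)
1/d(r, -558) = 1/(1/336) = 336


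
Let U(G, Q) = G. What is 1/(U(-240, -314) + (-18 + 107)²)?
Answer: 1/7681 ≈ 0.00013019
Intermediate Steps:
1/(U(-240, -314) + (-18 + 107)²) = 1/(-240 + (-18 + 107)²) = 1/(-240 + 89²) = 1/(-240 + 7921) = 1/7681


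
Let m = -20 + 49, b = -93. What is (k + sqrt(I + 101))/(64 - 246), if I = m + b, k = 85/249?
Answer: -85/45318 - sqrt(37)/182 ≈ -0.035297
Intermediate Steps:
m = 29
k = 85/249 (k = 85*(1/249) = 85/249 ≈ 0.34137)
I = -64 (I = 29 - 93 = -64)
(k + sqrt(I + 101))/(64 - 246) = (85/249 + sqrt(-64 + 101))/(64 - 246) = (85/249 + sqrt(37))/(-182) = (85/249 + sqrt(37))*(-1/182) = -85/45318 - sqrt(37)/182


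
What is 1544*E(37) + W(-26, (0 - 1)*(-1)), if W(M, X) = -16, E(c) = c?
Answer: 57112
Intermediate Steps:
1544*E(37) + W(-26, (0 - 1)*(-1)) = 1544*37 - 16 = 57128 - 16 = 57112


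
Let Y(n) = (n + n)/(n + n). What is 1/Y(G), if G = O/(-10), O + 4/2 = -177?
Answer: 1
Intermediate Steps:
O = -179 (O = -2 - 177 = -179)
G = 179/10 (G = -179/(-10) = -179*(-1/10) = 179/10 ≈ 17.900)
Y(n) = 1 (Y(n) = (2*n)/((2*n)) = (2*n)*(1/(2*n)) = 1)
1/Y(G) = 1/1 = 1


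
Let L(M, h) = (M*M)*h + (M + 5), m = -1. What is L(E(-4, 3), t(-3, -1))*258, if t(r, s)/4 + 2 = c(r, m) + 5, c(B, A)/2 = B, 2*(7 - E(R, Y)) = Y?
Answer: -90945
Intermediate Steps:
E(R, Y) = 7 - Y/2
c(B, A) = 2*B
t(r, s) = 12 + 8*r (t(r, s) = -8 + 4*(2*r + 5) = -8 + 4*(5 + 2*r) = -8 + (20 + 8*r) = 12 + 8*r)
L(M, h) = 5 + M + h*M² (L(M, h) = M²*h + (5 + M) = h*M² + (5 + M) = 5 + M + h*M²)
L(E(-4, 3), t(-3, -1))*258 = (5 + (7 - ½*3) + (12 + 8*(-3))*(7 - ½*3)²)*258 = (5 + (7 - 3/2) + (12 - 24)*(7 - 3/2)²)*258 = (5 + 11/2 - 12*(11/2)²)*258 = (5 + 11/2 - 12*121/4)*258 = (5 + 11/2 - 363)*258 = -705/2*258 = -90945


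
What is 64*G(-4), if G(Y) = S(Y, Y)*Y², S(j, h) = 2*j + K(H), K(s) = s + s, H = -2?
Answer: -12288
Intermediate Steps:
K(s) = 2*s
S(j, h) = -4 + 2*j (S(j, h) = 2*j + 2*(-2) = 2*j - 4 = -4 + 2*j)
G(Y) = Y²*(-4 + 2*Y) (G(Y) = (-4 + 2*Y)*Y² = Y²*(-4 + 2*Y))
64*G(-4) = 64*(2*(-4)²*(-2 - 4)) = 64*(2*16*(-6)) = 64*(-192) = -12288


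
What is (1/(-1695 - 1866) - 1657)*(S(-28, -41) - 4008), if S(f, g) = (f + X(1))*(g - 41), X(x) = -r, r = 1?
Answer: 9617942140/3561 ≈ 2.7009e+6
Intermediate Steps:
X(x) = -1 (X(x) = -1*1 = -1)
S(f, g) = (-1 + f)*(-41 + g) (S(f, g) = (f - 1)*(g - 41) = (-1 + f)*(-41 + g))
(1/(-1695 - 1866) - 1657)*(S(-28, -41) - 4008) = (1/(-1695 - 1866) - 1657)*((41 - 1*(-41) - 41*(-28) - 28*(-41)) - 4008) = (1/(-3561) - 1657)*((41 + 41 + 1148 + 1148) - 4008) = (-1/3561 - 1657)*(2378 - 4008) = -5900578/3561*(-1630) = 9617942140/3561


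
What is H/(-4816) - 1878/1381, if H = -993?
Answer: -7673115/6650896 ≈ -1.1537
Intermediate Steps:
H/(-4816) - 1878/1381 = -993/(-4816) - 1878/1381 = -993*(-1/4816) - 1878*1/1381 = 993/4816 - 1878/1381 = -7673115/6650896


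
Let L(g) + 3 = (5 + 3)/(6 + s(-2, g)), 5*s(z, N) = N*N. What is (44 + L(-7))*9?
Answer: 29511/79 ≈ 373.56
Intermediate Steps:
s(z, N) = N²/5 (s(z, N) = (N*N)/5 = N²/5)
L(g) = -3 + 8/(6 + g²/5) (L(g) = -3 + (5 + 3)/(6 + g²/5) = -3 + 8/(6 + g²/5))
(44 + L(-7))*9 = (44 + (-50 - 3*(-7)²)/(30 + (-7)²))*9 = (44 + (-50 - 3*49)/(30 + 49))*9 = (44 + (-50 - 147)/79)*9 = (44 + (1/79)*(-197))*9 = (44 - 197/79)*9 = (3279/79)*9 = 29511/79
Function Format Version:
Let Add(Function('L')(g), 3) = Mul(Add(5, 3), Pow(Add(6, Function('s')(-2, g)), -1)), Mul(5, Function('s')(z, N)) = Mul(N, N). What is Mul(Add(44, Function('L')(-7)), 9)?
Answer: Rational(29511, 79) ≈ 373.56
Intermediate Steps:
Function('s')(z, N) = Mul(Rational(1, 5), Pow(N, 2)) (Function('s')(z, N) = Mul(Rational(1, 5), Mul(N, N)) = Mul(Rational(1, 5), Pow(N, 2)))
Function('L')(g) = Add(-3, Mul(8, Pow(Add(6, Mul(Rational(1, 5), Pow(g, 2))), -1))) (Function('L')(g) = Add(-3, Mul(Add(5, 3), Pow(Add(6, Mul(Rational(1, 5), Pow(g, 2))), -1))) = Add(-3, Mul(8, Pow(Add(6, Mul(Rational(1, 5), Pow(g, 2))), -1))))
Mul(Add(44, Function('L')(-7)), 9) = Mul(Add(44, Mul(Pow(Add(30, Pow(-7, 2)), -1), Add(-50, Mul(-3, Pow(-7, 2))))), 9) = Mul(Add(44, Mul(Pow(Add(30, 49), -1), Add(-50, Mul(-3, 49)))), 9) = Mul(Add(44, Mul(Pow(79, -1), Add(-50, -147))), 9) = Mul(Add(44, Mul(Rational(1, 79), -197)), 9) = Mul(Add(44, Rational(-197, 79)), 9) = Mul(Rational(3279, 79), 9) = Rational(29511, 79)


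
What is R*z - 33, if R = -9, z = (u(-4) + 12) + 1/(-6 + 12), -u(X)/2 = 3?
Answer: -177/2 ≈ -88.500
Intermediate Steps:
u(X) = -6 (u(X) = -2*3 = -6)
z = 37/6 (z = (-6 + 12) + 1/(-6 + 12) = 6 + 1/6 = 6 + ⅙ = 37/6 ≈ 6.1667)
R*z - 33 = -9*37/6 - 33 = -111/2 - 33 = -177/2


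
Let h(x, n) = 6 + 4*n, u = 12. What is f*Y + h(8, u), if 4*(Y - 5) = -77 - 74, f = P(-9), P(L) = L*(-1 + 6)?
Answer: 6111/4 ≈ 1527.8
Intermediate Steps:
P(L) = 5*L (P(L) = L*5 = 5*L)
f = -45 (f = 5*(-9) = -45)
Y = -131/4 (Y = 5 + (-77 - 74)/4 = 5 + (1/4)*(-151) = 5 - 151/4 = -131/4 ≈ -32.750)
f*Y + h(8, u) = -45*(-131/4) + (6 + 4*12) = 5895/4 + (6 + 48) = 5895/4 + 54 = 6111/4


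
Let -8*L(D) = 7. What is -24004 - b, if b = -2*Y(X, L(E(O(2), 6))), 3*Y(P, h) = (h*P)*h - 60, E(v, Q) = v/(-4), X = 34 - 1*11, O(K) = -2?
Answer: -2307097/96 ≈ -24032.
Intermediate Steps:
X = 23 (X = 34 - 11 = 23)
E(v, Q) = -v/4 (E(v, Q) = v*(-¼) = -v/4)
L(D) = -7/8 (L(D) = -⅛*7 = -7/8)
Y(P, h) = -20 + P*h²/3 (Y(P, h) = ((h*P)*h - 60)/3 = ((P*h)*h - 60)/3 = (P*h² - 60)/3 = (-60 + P*h²)/3 = -20 + P*h²/3)
b = 2713/96 (b = -2*(-20 + (⅓)*23*(-7/8)²) = -2*(-20 + (⅓)*23*(49/64)) = -2*(-20 + 1127/192) = -2*(-2713/192) = 2713/96 ≈ 28.260)
-24004 - b = -24004 - 1*2713/96 = -24004 - 2713/96 = -2307097/96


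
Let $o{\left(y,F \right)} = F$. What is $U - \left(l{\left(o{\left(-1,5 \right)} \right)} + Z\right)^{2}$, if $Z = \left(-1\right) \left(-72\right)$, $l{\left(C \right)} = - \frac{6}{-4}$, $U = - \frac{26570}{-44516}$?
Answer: $- \frac{240459991}{44516} \approx -5401.7$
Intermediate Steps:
$U = \frac{13285}{22258}$ ($U = \left(-26570\right) \left(- \frac{1}{44516}\right) = \frac{13285}{22258} \approx 0.59686$)
$l{\left(C \right)} = \frac{3}{2}$ ($l{\left(C \right)} = \left(-6\right) \left(- \frac{1}{4}\right) = \frac{3}{2}$)
$Z = 72$
$U - \left(l{\left(o{\left(-1,5 \right)} \right)} + Z\right)^{2} = \frac{13285}{22258} - \left(\frac{3}{2} + 72\right)^{2} = \frac{13285}{22258} - \left(\frac{147}{2}\right)^{2} = \frac{13285}{22258} - \frac{21609}{4} = - \frac{240459991}{44516}$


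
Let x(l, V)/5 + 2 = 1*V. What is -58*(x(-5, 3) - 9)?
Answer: 232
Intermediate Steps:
x(l, V) = -10 + 5*V (x(l, V) = -10 + 5*(1*V) = -10 + 5*V)
-58*(x(-5, 3) - 9) = -58*((-10 + 5*3) - 9) = -58*((-10 + 15) - 9) = -58*(5 - 9) = -58*(-4) = 232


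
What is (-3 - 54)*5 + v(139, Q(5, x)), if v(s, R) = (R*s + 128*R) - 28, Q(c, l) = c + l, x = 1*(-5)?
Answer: -313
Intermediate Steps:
x = -5
v(s, R) = -28 + 128*R + R*s (v(s, R) = (128*R + R*s) - 28 = -28 + 128*R + R*s)
(-3 - 54)*5 + v(139, Q(5, x)) = (-3 - 54)*5 + (-28 + 128*(5 - 5) + (5 - 5)*139) = -57*5 + (-28 + 128*0 + 0*139) = -285 + (-28 + 0 + 0) = -285 - 28 = -313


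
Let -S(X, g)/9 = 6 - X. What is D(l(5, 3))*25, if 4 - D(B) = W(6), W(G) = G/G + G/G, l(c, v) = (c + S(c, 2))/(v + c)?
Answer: 50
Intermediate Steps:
S(X, g) = -54 + 9*X (S(X, g) = -9*(6 - X) = -54 + 9*X)
l(c, v) = (-54 + 10*c)/(c + v) (l(c, v) = (c + (-54 + 9*c))/(v + c) = (-54 + 10*c)/(c + v))
W(G) = 2 (W(G) = 1 + 1 = 2)
D(B) = 2 (D(B) = 4 - 1*2 = 4 - 2 = 2)
D(l(5, 3))*25 = 2*25 = 50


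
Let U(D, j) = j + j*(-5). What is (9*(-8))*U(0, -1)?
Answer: -288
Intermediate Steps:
U(D, j) = -4*j (U(D, j) = j - 5*j = -4*j)
(9*(-8))*U(0, -1) = (9*(-8))*(-4*(-1)) = -72*4 = -288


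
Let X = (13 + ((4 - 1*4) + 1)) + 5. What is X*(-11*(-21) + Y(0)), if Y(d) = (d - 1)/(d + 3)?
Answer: 13148/3 ≈ 4382.7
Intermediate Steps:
Y(d) = (-1 + d)/(3 + d)
X = 19 (X = (13 + ((4 - 4) + 1)) + 5 = (13 + (0 + 1)) + 5 = (13 + 1) + 5 = 14 + 5 = 19)
X*(-11*(-21) + Y(0)) = 19*(-11*(-21) + (-1 + 0)/(3 + 0)) = 19*(231 - 1/3) = 19*(231 + (⅓)*(-1)) = 19*(231 - ⅓) = 19*(692/3) = 13148/3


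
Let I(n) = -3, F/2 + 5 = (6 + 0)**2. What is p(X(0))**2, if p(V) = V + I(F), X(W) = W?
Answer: 9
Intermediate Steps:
F = 62 (F = -10 + 2*(6 + 0)**2 = -10 + 2*6**2 = -10 + 2*36 = -10 + 72 = 62)
p(V) = -3 + V (p(V) = V - 3 = -3 + V)
p(X(0))**2 = (-3 + 0)**2 = (-3)**2 = 9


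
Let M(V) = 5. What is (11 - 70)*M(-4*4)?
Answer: -295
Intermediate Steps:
(11 - 70)*M(-4*4) = (11 - 70)*5 = -59*5 = -295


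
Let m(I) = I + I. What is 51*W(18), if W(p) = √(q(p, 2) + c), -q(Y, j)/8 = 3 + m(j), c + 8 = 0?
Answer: 408*I ≈ 408.0*I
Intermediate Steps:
c = -8 (c = -8 + 0 = -8)
m(I) = 2*I
q(Y, j) = -24 - 16*j (q(Y, j) = -8*(3 + 2*j) = -24 - 16*j)
W(p) = 8*I (W(p) = √((-24 - 16*2) - 8) = √((-24 - 32) - 8) = √(-56 - 8) = √(-64) = 8*I)
51*W(18) = 51*(8*I) = 408*I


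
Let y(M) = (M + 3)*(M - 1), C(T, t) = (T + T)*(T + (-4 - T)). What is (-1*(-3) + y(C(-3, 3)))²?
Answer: 389376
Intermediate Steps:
C(T, t) = -8*T (C(T, t) = (2*T)*(-4) = -8*T)
y(M) = (-1 + M)*(3 + M) (y(M) = (3 + M)*(-1 + M) = (-1 + M)*(3 + M))
(-1*(-3) + y(C(-3, 3)))² = (-1*(-3) + (-3 + (-8*(-3))² + 2*(-8*(-3))))² = (3 + (-3 + 24² + 2*24))² = (3 + (-3 + 576 + 48))² = (3 + 621)² = 624² = 389376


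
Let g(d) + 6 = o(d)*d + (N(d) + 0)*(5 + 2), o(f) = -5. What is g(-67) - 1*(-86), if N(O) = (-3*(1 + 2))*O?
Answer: 4636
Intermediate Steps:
N(O) = -9*O (N(O) = (-3*3)*O = -9*O)
g(d) = -6 - 68*d (g(d) = -6 + (-5*d + (-9*d + 0)*(5 + 2)) = -6 + (-5*d - 9*d*7) = -6 + (-5*d - 63*d) = -6 - 68*d)
g(-67) - 1*(-86) = (-6 - 68*(-67)) - 1*(-86) = (-6 + 4556) + 86 = 4550 + 86 = 4636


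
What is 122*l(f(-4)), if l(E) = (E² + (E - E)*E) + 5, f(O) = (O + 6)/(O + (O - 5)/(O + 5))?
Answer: 103578/169 ≈ 612.89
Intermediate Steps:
f(O) = (6 + O)/(O + (-5 + O)/(5 + O))
l(E) = 5 + E² (l(E) = (E² + 0*E) + 5 = (E² + 0) + 5 = E² + 5 = 5 + E²)
122*l(f(-4)) = 122*(5 + ((30 + (-4)² + 11*(-4))/(-5 + (-4)² + 6*(-4)))²) = 122*(5 + ((30 + 16 - 44)/(-5 + 16 - 24))²) = 122*(5 + (2/(-13))²) = 122*(5 + (-1/13*2)²) = 122*(5 + (-2/13)²) = 122*(5 + 4/169) = 122*(849/169) = 103578/169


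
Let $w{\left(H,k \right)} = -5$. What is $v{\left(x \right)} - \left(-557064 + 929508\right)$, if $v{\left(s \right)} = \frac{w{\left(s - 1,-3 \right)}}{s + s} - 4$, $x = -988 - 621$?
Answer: $- \frac{1198537659}{3218} \approx -3.7245 \cdot 10^{5}$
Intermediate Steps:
$x = -1609$
$v{\left(s \right)} = -4 - \frac{5}{2 s}$ ($v{\left(s \right)} = - \frac{5}{s + s} - 4 = - \frac{5}{2 s} - 4 = -4 - \frac{5}{2 s}$)
$v{\left(x \right)} - \left(-557064 + 929508\right) = \left(-4 - \frac{5}{2 \left(-1609\right)}\right) - \left(-557064 + 929508\right) = \left(-4 - - \frac{5}{3218}\right) - 372444 = \left(-4 + \frac{5}{3218}\right) - 372444 = - \frac{12867}{3218} - 372444 = - \frac{1198537659}{3218}$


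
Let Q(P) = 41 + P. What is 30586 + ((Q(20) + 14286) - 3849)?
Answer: 41084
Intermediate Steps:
30586 + ((Q(20) + 14286) - 3849) = 30586 + (((41 + 20) + 14286) - 3849) = 30586 + ((61 + 14286) - 3849) = 30586 + (14347 - 3849) = 30586 + 10498 = 41084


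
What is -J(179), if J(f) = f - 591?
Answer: 412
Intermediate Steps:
J(f) = -591 + f
-J(179) = -(-591 + 179) = -1*(-412) = 412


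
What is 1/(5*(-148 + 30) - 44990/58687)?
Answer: -58687/34670320 ≈ -0.0016927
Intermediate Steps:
1/(5*(-148 + 30) - 44990/58687) = 1/(5*(-118) - 44990*1/58687) = 1/(-590 - 44990/58687) = 1/(-34670320/58687) = -58687/34670320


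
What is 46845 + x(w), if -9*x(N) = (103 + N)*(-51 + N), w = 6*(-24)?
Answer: 137870/3 ≈ 45957.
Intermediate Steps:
w = -144
x(N) = -(-51 + N)*(103 + N)/9 (x(N) = -(103 + N)*(-51 + N)/9 = -(-51 + N)*(103 + N)/9)
46845 + x(w) = 46845 + (1751/3 - 52/9*(-144) - 1/9*(-144)**2) = 46845 + (1751/3 + 832 - 1/9*20736) = 46845 + (1751/3 + 832 - 2304) = 46845 - 2665/3 = 137870/3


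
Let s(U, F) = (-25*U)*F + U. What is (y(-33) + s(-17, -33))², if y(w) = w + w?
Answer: 199035664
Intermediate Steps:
y(w) = 2*w
s(U, F) = U - 25*F*U (s(U, F) = -25*F*U + U = U - 25*F*U)
(y(-33) + s(-17, -33))² = (2*(-33) - 17*(1 - 25*(-33)))² = (-66 - 17*(1 + 825))² = (-66 - 17*826)² = (-66 - 14042)² = (-14108)² = 199035664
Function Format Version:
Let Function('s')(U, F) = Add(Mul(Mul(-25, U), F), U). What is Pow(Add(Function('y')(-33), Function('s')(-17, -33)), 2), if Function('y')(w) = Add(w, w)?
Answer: 199035664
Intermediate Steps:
Function('y')(w) = Mul(2, w)
Function('s')(U, F) = Add(U, Mul(-25, F, U)) (Function('s')(U, F) = Add(Mul(-25, F, U), U) = Add(U, Mul(-25, F, U)))
Pow(Add(Function('y')(-33), Function('s')(-17, -33)), 2) = Pow(Add(Mul(2, -33), Mul(-17, Add(1, Mul(-25, -33)))), 2) = Pow(Add(-66, Mul(-17, Add(1, 825))), 2) = Pow(Add(-66, Mul(-17, 826)), 2) = Pow(Add(-66, -14042), 2) = Pow(-14108, 2) = 199035664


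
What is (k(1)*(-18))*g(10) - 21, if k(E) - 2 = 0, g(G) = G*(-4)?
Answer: 1419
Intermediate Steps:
g(G) = -4*G
k(E) = 2 (k(E) = 2 + 0 = 2)
(k(1)*(-18))*g(10) - 21 = (2*(-18))*(-4*10) - 21 = -36*(-40) - 21 = 1440 - 21 = 1419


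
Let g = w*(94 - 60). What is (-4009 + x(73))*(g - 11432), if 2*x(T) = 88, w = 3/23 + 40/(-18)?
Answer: 9441243890/207 ≈ 4.5610e+7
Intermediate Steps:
w = -433/207 (w = 3*(1/23) + 40*(-1/18) = 3/23 - 20/9 = -433/207 ≈ -2.0918)
x(T) = 44 (x(T) = (½)*88 = 44)
g = -14722/207 (g = -433*(94 - 60)/207 = -433/207*34 = -14722/207 ≈ -71.121)
(-4009 + x(73))*(g - 11432) = (-4009 + 44)*(-14722/207 - 11432) = -3965*(-2381146/207) = 9441243890/207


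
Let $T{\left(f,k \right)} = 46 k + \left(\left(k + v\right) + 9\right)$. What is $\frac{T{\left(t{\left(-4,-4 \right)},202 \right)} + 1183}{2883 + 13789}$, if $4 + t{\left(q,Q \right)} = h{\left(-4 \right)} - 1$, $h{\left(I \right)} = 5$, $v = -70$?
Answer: $\frac{1327}{2084} \approx 0.63676$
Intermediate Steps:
$t{\left(q,Q \right)} = 0$ ($t{\left(q,Q \right)} = -4 + \left(5 - 1\right) = -4 + 4 = 0$)
$T{\left(f,k \right)} = -61 + 47 k$ ($T{\left(f,k \right)} = 46 k + \left(\left(k - 70\right) + 9\right) = 46 k + \left(\left(-70 + k\right) + 9\right) = 46 k + \left(-61 + k\right) = -61 + 47 k$)
$\frac{T{\left(t{\left(-4,-4 \right)},202 \right)} + 1183}{2883 + 13789} = \frac{\left(-61 + 47 \cdot 202\right) + 1183}{2883 + 13789} = \frac{\left(-61 + 9494\right) + 1183}{16672} = \left(9433 + 1183\right) \frac{1}{16672} = 10616 \cdot \frac{1}{16672} = \frac{1327}{2084}$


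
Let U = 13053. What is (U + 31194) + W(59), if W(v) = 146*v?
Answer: 52861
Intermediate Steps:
(U + 31194) + W(59) = (13053 + 31194) + 146*59 = 44247 + 8614 = 52861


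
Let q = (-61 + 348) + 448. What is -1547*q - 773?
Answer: -1137818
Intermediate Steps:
q = 735 (q = 287 + 448 = 735)
-1547*q - 773 = -1547*735 - 773 = -1137045 - 773 = -1137818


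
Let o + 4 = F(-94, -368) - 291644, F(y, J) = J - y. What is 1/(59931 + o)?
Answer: -1/231991 ≈ -4.3105e-6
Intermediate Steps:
o = -291922 (o = -4 + ((-368 - 1*(-94)) - 291644) = -4 + ((-368 + 94) - 291644) = -4 + (-274 - 291644) = -4 - 291918 = -291922)
1/(59931 + o) = 1/(59931 - 291922) = 1/(-231991) = -1/231991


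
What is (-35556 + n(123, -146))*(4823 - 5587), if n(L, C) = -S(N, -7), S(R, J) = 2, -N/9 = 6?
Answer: 27166312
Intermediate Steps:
N = -54 (N = -9*6 = -54)
n(L, C) = -2 (n(L, C) = -1*2 = -2)
(-35556 + n(123, -146))*(4823 - 5587) = (-35556 - 2)*(4823 - 5587) = -35558*(-764) = 27166312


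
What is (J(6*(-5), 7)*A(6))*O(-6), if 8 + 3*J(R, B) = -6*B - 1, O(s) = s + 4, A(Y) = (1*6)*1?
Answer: 204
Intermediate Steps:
A(Y) = 6 (A(Y) = 6*1 = 6)
O(s) = 4 + s
J(R, B) = -3 - 2*B (J(R, B) = -8/3 + (-6*B - 1)/3 = -8/3 + (-1 - 6*B)/3 = -8/3 + (-⅓ - 2*B) = -3 - 2*B)
(J(6*(-5), 7)*A(6))*O(-6) = ((-3 - 2*7)*6)*(4 - 6) = ((-3 - 14)*6)*(-2) = -17*6*(-2) = -102*(-2) = 204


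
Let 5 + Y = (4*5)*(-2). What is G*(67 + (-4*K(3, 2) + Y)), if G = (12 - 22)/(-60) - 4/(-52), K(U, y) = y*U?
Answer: -19/39 ≈ -0.48718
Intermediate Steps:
Y = -45 (Y = -5 + (4*5)*(-2) = -5 + 20*(-2) = -5 - 40 = -45)
K(U, y) = U*y
G = 19/78 (G = -10*(-1/60) - 4*(-1/52) = 1/6 + 1/13 = 19/78 ≈ 0.24359)
G*(67 + (-4*K(3, 2) + Y)) = 19*(67 + (-12*2 - 45))/78 = 19*(67 + (-4*6 - 45))/78 = 19*(67 + (-24 - 45))/78 = 19*(67 - 69)/78 = (19/78)*(-2) = -19/39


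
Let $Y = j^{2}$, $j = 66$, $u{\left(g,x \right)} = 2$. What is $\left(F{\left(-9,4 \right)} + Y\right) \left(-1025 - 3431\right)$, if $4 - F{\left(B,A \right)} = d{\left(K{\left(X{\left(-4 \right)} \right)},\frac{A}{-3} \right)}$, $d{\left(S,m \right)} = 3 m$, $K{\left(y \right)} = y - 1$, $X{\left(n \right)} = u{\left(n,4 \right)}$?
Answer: $-19445984$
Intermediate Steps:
$X{\left(n \right)} = 2$
$K{\left(y \right)} = -1 + y$
$F{\left(B,A \right)} = 4 + A$ ($F{\left(B,A \right)} = 4 - 3 \frac{A}{-3} = 4 - 3 A \left(- \frac{1}{3}\right) = 4 - 3 \left(- \frac{A}{3}\right) = 4 - - A = 4 + A$)
$Y = 4356$ ($Y = 66^{2} = 4356$)
$\left(F{\left(-9,4 \right)} + Y\right) \left(-1025 - 3431\right) = \left(\left(4 + 4\right) + 4356\right) \left(-1025 - 3431\right) = \left(8 + 4356\right) \left(-4456\right) = 4364 \left(-4456\right) = -19445984$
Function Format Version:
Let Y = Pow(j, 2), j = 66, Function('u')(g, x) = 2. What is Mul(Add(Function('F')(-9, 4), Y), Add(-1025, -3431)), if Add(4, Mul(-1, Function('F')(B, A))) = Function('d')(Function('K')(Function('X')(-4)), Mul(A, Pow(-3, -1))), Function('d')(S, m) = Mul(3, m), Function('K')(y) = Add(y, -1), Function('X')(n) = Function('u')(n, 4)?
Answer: -19445984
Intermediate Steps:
Function('X')(n) = 2
Function('K')(y) = Add(-1, y)
Function('F')(B, A) = Add(4, A) (Function('F')(B, A) = Add(4, Mul(-1, Mul(3, Mul(A, Pow(-3, -1))))) = Add(4, Mul(-1, Mul(3, Mul(A, Rational(-1, 3))))) = Add(4, Mul(-1, Mul(3, Mul(Rational(-1, 3), A)))) = Add(4, Mul(-1, Mul(-1, A))) = Add(4, A))
Y = 4356 (Y = Pow(66, 2) = 4356)
Mul(Add(Function('F')(-9, 4), Y), Add(-1025, -3431)) = Mul(Add(Add(4, 4), 4356), Add(-1025, -3431)) = Mul(Add(8, 4356), -4456) = Mul(4364, -4456) = -19445984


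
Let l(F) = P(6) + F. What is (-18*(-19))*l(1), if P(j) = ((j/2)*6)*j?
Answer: 37278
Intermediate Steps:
P(j) = 3*j**2 (P(j) = ((j*(1/2))*6)*j = ((j/2)*6)*j = (3*j)*j = 3*j**2)
l(F) = 108 + F (l(F) = 3*6**2 + F = 3*36 + F = 108 + F)
(-18*(-19))*l(1) = (-18*(-19))*(108 + 1) = 342*109 = 37278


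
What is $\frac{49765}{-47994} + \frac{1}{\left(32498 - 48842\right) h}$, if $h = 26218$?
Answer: $- \frac{3554108417479}{3427627429008} \approx -1.0369$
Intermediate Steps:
$\frac{49765}{-47994} + \frac{1}{\left(32498 - 48842\right) h} = \frac{49765}{-47994} + \frac{1}{\left(32498 - 48842\right) 26218} = 49765 \left(- \frac{1}{47994}\right) + \frac{1}{-16344} \cdot \frac{1}{26218} = - \frac{49765}{47994} - \frac{1}{428506992} = - \frac{3554108417479}{3427627429008}$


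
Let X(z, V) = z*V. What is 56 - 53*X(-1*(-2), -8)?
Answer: 904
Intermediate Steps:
X(z, V) = V*z
56 - 53*X(-1*(-2), -8) = 56 - (-424)*(-1*(-2)) = 56 - (-424)*2 = 56 - 53*(-16) = 56 + 848 = 904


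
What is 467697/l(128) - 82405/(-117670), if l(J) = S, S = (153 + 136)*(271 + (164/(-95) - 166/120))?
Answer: 2800465939855/415418190754 ≈ 6.7413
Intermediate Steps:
S = 17651831/228 (S = 289*(271 + (164*(-1/95) - 166*1/120)) = 289*(271 + (-164/95 - 83/60)) = 289*(271 - 709/228) = 289*(61079/228) = 17651831/228 ≈ 77420.)
l(J) = 17651831/228
467697/l(128) - 82405/(-117670) = 467697/(17651831/228) - 82405/(-117670) = 467697*(228/17651831) - 82405*(-1/117670) = 106634916/17651831 + 16481/23534 = 2800465939855/415418190754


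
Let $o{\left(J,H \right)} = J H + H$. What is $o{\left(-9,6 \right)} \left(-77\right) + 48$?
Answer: $3744$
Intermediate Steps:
$o{\left(J,H \right)} = H + H J$ ($o{\left(J,H \right)} = H J + H = H + H J$)
$o{\left(-9,6 \right)} \left(-77\right) + 48 = 6 \left(1 - 9\right) \left(-77\right) + 48 = 6 \left(-8\right) \left(-77\right) + 48 = \left(-48\right) \left(-77\right) + 48 = 3696 + 48 = 3744$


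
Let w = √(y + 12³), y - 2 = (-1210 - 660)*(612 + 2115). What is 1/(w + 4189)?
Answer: 4189/22645481 - 4*I*√318610/22645481 ≈ 0.00018498 - 9.9703e-5*I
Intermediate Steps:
y = -5099488 (y = 2 + (-1210 - 660)*(612 + 2115) = 2 - 1870*2727 = 2 - 5099490 = -5099488)
w = 4*I*√318610 (w = √(-5099488 + 12³) = √(-5099488 + 1728) = √(-5097760) = 4*I*√318610 ≈ 2257.8*I)
1/(w + 4189) = 1/(4*I*√318610 + 4189) = 1/(4189 + 4*I*√318610)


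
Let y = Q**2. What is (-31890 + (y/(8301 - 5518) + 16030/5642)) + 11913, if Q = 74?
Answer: -22399791010/1121549 ≈ -19972.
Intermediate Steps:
y = 5476 (y = 74**2 = 5476)
(-31890 + (y/(8301 - 5518) + 16030/5642)) + 11913 = (-31890 + (5476/(8301 - 5518) + 16030/5642)) + 11913 = (-31890 + (5476/2783 + 16030*(1/5642))) + 11913 = (-31890 + (5476*(1/2783) + 1145/403)) + 11913 = (-31890 + (5476/2783 + 1145/403)) + 11913 = (-31890 + 5393363/1121549) + 11913 = -35760804247/1121549 + 11913 = -22399791010/1121549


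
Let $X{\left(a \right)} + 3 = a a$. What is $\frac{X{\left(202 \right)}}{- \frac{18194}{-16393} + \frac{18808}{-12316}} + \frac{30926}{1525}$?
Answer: $- \frac{627984171676623}{6423470800} \approx -97764.0$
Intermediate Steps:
$X{\left(a \right)} = -3 + a^{2}$ ($X{\left(a \right)} = -3 + a a = -3 + a^{2}$)
$\frac{X{\left(202 \right)}}{- \frac{18194}{-16393} + \frac{18808}{-12316}} + \frac{30926}{1525} = \frac{-3 + 202^{2}}{- \frac{18194}{-16393} + \frac{18808}{-12316}} + \frac{30926}{1525} = \frac{-3 + 40804}{\left(-18194\right) \left(- \frac{1}{16393}\right) + 18808 \left(- \frac{1}{12316}\right)} + 30926 \cdot \frac{1}{1525} = \frac{40801}{\frac{18194}{16393} - \frac{4702}{3079}} + \frac{30926}{1525} = \frac{40801}{- \frac{21060560}{50474047}} + \frac{30926}{1525} = 40801 \left(- \frac{50474047}{21060560}\right) + \frac{30926}{1525} = - \frac{2059391591647}{21060560} + \frac{30926}{1525} = - \frac{627984171676623}{6423470800}$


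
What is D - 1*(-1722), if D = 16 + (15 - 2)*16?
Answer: 1946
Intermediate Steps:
D = 224 (D = 16 + 13*16 = 16 + 208 = 224)
D - 1*(-1722) = 224 - 1*(-1722) = 224 + 1722 = 1946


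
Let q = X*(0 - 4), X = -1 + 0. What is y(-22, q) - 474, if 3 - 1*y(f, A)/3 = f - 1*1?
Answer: -396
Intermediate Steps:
X = -1
q = 4 (q = -(0 - 4) = -1*(-4) = 4)
y(f, A) = 12 - 3*f (y(f, A) = 9 - 3*(f - 1*1) = 9 - 3*(f - 1) = 9 - 3*(-1 + f) = 9 + (3 - 3*f) = 12 - 3*f)
y(-22, q) - 474 = (12 - 3*(-22)) - 474 = (12 + 66) - 474 = 78 - 474 = -396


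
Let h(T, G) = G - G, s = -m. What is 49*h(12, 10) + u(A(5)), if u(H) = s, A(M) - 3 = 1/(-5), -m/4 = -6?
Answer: -24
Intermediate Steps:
m = 24 (m = -4*(-6) = 24)
A(M) = 14/5 (A(M) = 3 + 1/(-5) = 3 - ⅕ = 14/5)
s = -24 (s = -1*24 = -24)
h(T, G) = 0
u(H) = -24
49*h(12, 10) + u(A(5)) = 49*0 - 24 = 0 - 24 = -24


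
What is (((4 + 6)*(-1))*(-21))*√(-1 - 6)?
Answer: 210*I*√7 ≈ 555.61*I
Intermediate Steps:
(((4 + 6)*(-1))*(-21))*√(-1 - 6) = ((10*(-1))*(-21))*√(-7) = (-10*(-21))*(I*√7) = 210*(I*√7) = 210*I*√7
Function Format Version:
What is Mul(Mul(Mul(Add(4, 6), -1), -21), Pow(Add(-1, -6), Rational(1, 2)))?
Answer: Mul(210, I, Pow(7, Rational(1, 2))) ≈ Mul(555.61, I)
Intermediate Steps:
Mul(Mul(Mul(Add(4, 6), -1), -21), Pow(Add(-1, -6), Rational(1, 2))) = Mul(Mul(Mul(10, -1), -21), Pow(-7, Rational(1, 2))) = Mul(Mul(-10, -21), Mul(I, Pow(7, Rational(1, 2)))) = Mul(210, Mul(I, Pow(7, Rational(1, 2)))) = Mul(210, I, Pow(7, Rational(1, 2)))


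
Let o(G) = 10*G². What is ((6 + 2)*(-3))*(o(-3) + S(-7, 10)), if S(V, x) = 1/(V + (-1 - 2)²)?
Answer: -2172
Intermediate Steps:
S(V, x) = 1/(9 + V) (S(V, x) = 1/(V + (-3)²) = 1/(V + 9) = 1/(9 + V))
((6 + 2)*(-3))*(o(-3) + S(-7, 10)) = ((6 + 2)*(-3))*(10*(-3)² + 1/(9 - 7)) = (8*(-3))*(10*9 + 1/2) = -24*(90 + ½) = -24*181/2 = -2172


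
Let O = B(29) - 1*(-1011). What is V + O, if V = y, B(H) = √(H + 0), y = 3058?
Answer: 4069 + √29 ≈ 4074.4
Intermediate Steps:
B(H) = √H
O = 1011 + √29 (O = √29 - 1*(-1011) = √29 + 1011 = 1011 + √29 ≈ 1016.4)
V = 3058
V + O = 3058 + (1011 + √29) = 4069 + √29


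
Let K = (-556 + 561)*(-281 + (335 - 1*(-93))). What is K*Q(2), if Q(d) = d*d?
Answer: 2940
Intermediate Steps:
Q(d) = d²
K = 735 (K = 5*(-281 + (335 + 93)) = 5*(-281 + 428) = 5*147 = 735)
K*Q(2) = 735*2² = 735*4 = 2940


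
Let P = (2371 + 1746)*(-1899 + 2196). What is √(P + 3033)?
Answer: 3*√136198 ≈ 1107.2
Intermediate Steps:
P = 1222749 (P = 4117*297 = 1222749)
√(P + 3033) = √(1222749 + 3033) = √1225782 = 3*√136198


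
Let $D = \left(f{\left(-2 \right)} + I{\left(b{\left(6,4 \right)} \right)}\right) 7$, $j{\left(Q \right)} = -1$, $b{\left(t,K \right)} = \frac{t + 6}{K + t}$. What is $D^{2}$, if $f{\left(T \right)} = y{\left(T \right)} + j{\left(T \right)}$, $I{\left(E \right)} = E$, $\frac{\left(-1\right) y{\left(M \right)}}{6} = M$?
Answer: $\frac{182329}{25} \approx 7293.2$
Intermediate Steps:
$y{\left(M \right)} = - 6 M$
$b{\left(t,K \right)} = \frac{6 + t}{K + t}$
$f{\left(T \right)} = -1 - 6 T$ ($f{\left(T \right)} = - 6 T - 1 = -1 - 6 T$)
$D = \frac{427}{5}$ ($D = \left(\left(-1 - -12\right) + \frac{6 + 6}{4 + 6}\right) 7 = \left(\left(-1 + 12\right) + \frac{1}{10} \cdot 12\right) 7 = \left(11 + \frac{1}{10} \cdot 12\right) 7 = \left(11 + \frac{6}{5}\right) 7 = \frac{61}{5} \cdot 7 = \frac{427}{5} \approx 85.4$)
$D^{2} = \left(\frac{427}{5}\right)^{2} = \frac{182329}{25}$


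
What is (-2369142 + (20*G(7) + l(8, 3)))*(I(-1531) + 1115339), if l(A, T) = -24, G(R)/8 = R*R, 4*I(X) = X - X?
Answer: -2633678979514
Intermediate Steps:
I(X) = 0 (I(X) = (X - X)/4 = (1/4)*0 = 0)
G(R) = 8*R**2 (G(R) = 8*(R*R) = 8*R**2)
(-2369142 + (20*G(7) + l(8, 3)))*(I(-1531) + 1115339) = (-2369142 + (20*(8*7**2) - 24))*(0 + 1115339) = (-2369142 + (20*(8*49) - 24))*1115339 = (-2369142 + (20*392 - 24))*1115339 = (-2369142 + (7840 - 24))*1115339 = (-2369142 + 7816)*1115339 = -2361326*1115339 = -2633678979514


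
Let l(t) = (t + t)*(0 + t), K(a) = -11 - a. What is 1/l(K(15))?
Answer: 1/1352 ≈ 0.00073965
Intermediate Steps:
l(t) = 2*t² (l(t) = (2*t)*t = 2*t²)
1/l(K(15)) = 1/(2*(-11 - 1*15)²) = 1/(2*(-11 - 15)²) = 1/(2*(-26)²) = 1/(2*676) = 1/1352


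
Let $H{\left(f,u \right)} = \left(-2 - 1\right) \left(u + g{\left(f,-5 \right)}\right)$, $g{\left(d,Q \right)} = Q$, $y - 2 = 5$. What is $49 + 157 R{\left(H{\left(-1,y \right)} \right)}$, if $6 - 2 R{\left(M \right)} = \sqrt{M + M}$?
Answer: $520 - 157 i \sqrt{3} \approx 520.0 - 271.93 i$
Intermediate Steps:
$y = 7$ ($y = 2 + 5 = 7$)
$H{\left(f,u \right)} = 15 - 3 u$ ($H{\left(f,u \right)} = \left(-2 - 1\right) \left(u - 5\right) = - 3 \left(-5 + u\right) = 15 - 3 u$)
$R{\left(M \right)} = 3 - \frac{\sqrt{2} \sqrt{M}}{2}$ ($R{\left(M \right)} = 3 - \frac{\sqrt{M + M}}{2} = 3 - \frac{\sqrt{2 M}}{2} = 3 - \frac{\sqrt{2} \sqrt{M}}{2}$)
$49 + 157 R{\left(H{\left(-1,y \right)} \right)} = 49 + 157 \left(3 - \frac{\sqrt{2} \sqrt{15 - 21}}{2}\right) = 49 + 157 \left(3 - \frac{\sqrt{2} \sqrt{-6}}{2}\right) = 49 + 157 \left(3 - \frac{\sqrt{2} i \sqrt{6}}{2}\right) = 49 + 157 \left(3 - i \sqrt{3}\right) = 49 + \left(471 - 157 i \sqrt{3}\right) = 520 - 157 i \sqrt{3}$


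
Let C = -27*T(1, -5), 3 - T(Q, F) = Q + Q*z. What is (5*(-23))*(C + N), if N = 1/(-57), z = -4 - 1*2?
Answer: 1415995/57 ≈ 24842.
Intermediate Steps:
z = -6 (z = -4 - 2 = -6)
T(Q, F) = 3 + 5*Q (T(Q, F) = 3 - (Q + Q*(-6)) = 3 - (Q - 6*Q) = 3 - (-5)*Q = 3 + 5*Q)
N = -1/57 (N = 1*(-1/57) = -1/57 ≈ -0.017544)
C = -216 (C = -27*(3 + 5*1) = -27*(3 + 5) = -27*8 = -216)
(5*(-23))*(C + N) = (5*(-23))*(-216 - 1/57) = -115*(-12313/57) = 1415995/57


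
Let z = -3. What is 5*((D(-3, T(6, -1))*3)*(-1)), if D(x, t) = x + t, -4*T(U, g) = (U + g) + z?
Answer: 105/2 ≈ 52.500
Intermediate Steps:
T(U, g) = ¾ - U/4 - g/4 (T(U, g) = -((U + g) - 3)/4 = -(-3 + U + g)/4 = ¾ - U/4 - g/4)
D(x, t) = t + x
5*((D(-3, T(6, -1))*3)*(-1)) = 5*((((¾ - ¼*6 - ¼*(-1)) - 3)*3)*(-1)) = 5*((((¾ - 3/2 + ¼) - 3)*3)*(-1)) = 5*(((-½ - 3)*3)*(-1)) = 5*(-7/2*3*(-1)) = 5*(-21/2*(-1)) = 5*(21/2) = 105/2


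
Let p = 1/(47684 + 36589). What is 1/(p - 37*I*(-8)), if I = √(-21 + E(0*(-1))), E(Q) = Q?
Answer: 84273/13067112369294145 - 2102173804584*I*√21/13067112369294145 ≈ 6.4492e-12 - 0.00073722*I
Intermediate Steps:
I = I*√21 (I = √(-21 + 0*(-1)) = √(-21 + 0) = √(-21) = I*√21 ≈ 4.5826*I)
p = 1/84273 ≈ 1.1866e-5
1/(p - 37*I*(-8)) = 1/(1/84273 - 37*I*√21*(-8)) = 1/(1/84273 + 296*I*√21)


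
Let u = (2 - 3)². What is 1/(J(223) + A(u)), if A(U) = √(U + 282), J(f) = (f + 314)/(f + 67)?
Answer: -155730/23511931 + 84100*√283/23511931 ≈ 0.053549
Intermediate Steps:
J(f) = (314 + f)/(67 + f)
u = 1 (u = (-1)² = 1)
A(U) = √(282 + U)
1/(J(223) + A(u)) = 1/((314 + 223)/(67 + 223) + √(282 + 1)) = 1/(537/290 + √283)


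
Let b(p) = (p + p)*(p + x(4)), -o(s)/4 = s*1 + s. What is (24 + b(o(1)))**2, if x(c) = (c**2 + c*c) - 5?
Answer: 78400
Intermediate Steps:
o(s) = -8*s (o(s) = -4*(s*1 + s) = -4*(s + s) = -8*s)
x(c) = -5 + 2*c**2 (x(c) = (c**2 + c**2) - 5 = 2*c**2 - 5 = -5 + 2*c**2)
b(p) = 2*p*(27 + p) (b(p) = (p + p)*(p + (-5 + 2*4**2)) = (2*p)*(p + (-5 + 2*16)) = (2*p)*(p + (-5 + 32)) = (2*p)*(p + 27) = (2*p)*(27 + p) = 2*p*(27 + p))
(24 + b(o(1)))**2 = (24 + 2*(-8*1)*(27 - 8*1))**2 = (24 + 2*(-8)*(27 - 8))**2 = (24 + 2*(-8)*19)**2 = (24 - 304)**2 = (-280)**2 = 78400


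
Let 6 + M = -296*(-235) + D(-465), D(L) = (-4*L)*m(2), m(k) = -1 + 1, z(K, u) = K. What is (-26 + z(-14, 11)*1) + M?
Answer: 69514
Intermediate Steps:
m(k) = 0
D(L) = 0 (D(L) = -4*L*0 = 0)
M = 69554 (M = -6 + (-296*(-235) + 0) = -6 + (69560 + 0) = -6 + 69560 = 69554)
(-26 + z(-14, 11)*1) + M = (-26 - 14*1) + 69554 = (-26 - 14) + 69554 = -40 + 69554 = 69514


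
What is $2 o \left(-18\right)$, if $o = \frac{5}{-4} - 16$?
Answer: $621$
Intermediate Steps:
$o = - \frac{69}{4}$ ($o = 5 \left(- \frac{1}{4}\right) - 16 = - \frac{5}{4} - 16 = - \frac{69}{4} \approx -17.25$)
$2 o \left(-18\right) = 2 \left(- \frac{69}{4}\right) \left(-18\right) = \left(- \frac{69}{2}\right) \left(-18\right) = 621$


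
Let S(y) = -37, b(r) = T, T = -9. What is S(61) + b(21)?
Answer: -46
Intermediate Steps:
b(r) = -9
S(61) + b(21) = -37 - 9 = -46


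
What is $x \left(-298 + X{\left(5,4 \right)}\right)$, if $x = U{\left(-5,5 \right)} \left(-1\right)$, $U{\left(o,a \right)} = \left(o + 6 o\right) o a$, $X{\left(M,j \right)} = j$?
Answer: $257250$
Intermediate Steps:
$U{\left(o,a \right)} = 7 a o^{2}$ ($U{\left(o,a \right)} = 7 o o a = 7 o^{2} a = 7 a o^{2}$)
$x = -875$ ($x = 7 \cdot 5 \left(-5\right)^{2} \left(-1\right) = 7 \cdot 5 \cdot 25 \left(-1\right) = 875 \left(-1\right) = -875$)
$x \left(-298 + X{\left(5,4 \right)}\right) = - 875 \left(-298 + 4\right) = \left(-875\right) \left(-294\right) = 257250$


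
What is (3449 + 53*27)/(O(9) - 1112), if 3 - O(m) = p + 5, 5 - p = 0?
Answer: -4880/1119 ≈ -4.3610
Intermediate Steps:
p = 5 (p = 5 - 1*0 = 5 + 0 = 5)
O(m) = -7 (O(m) = 3 - (5 + 5) = 3 - 1*10 = 3 - 10 = -7)
(3449 + 53*27)/(O(9) - 1112) = (3449 + 53*27)/(-7 - 1112) = (3449 + 1431)/(-1119) = 4880*(-1/1119) = -4880/1119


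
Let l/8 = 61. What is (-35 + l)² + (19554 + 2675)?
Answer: 227438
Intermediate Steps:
l = 488 (l = 8*61 = 488)
(-35 + l)² + (19554 + 2675) = (-35 + 488)² + (19554 + 2675) = 453² + 22229 = 205209 + 22229 = 227438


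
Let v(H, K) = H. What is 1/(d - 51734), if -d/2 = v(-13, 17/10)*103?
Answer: -1/49056 ≈ -2.0385e-5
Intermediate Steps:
d = 2678 (d = -(-26)*103 = -2*(-1339) = 2678)
1/(d - 51734) = 1/(2678 - 51734) = 1/(-49056) = -1/49056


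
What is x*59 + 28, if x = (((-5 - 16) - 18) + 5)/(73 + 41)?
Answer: 593/57 ≈ 10.404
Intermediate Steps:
x = -17/57 (x = ((-21 - 18) + 5)/114 = (-39 + 5)*(1/114) = -34*1/114 = -17/57 ≈ -0.29825)
x*59 + 28 = -17/57*59 + 28 = -1003/57 + 28 = 593/57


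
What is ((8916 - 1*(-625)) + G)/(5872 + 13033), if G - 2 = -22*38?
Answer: 8707/18905 ≈ 0.46057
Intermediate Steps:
G = -834 (G = 2 - 22*38 = 2 - 836 = -834)
((8916 - 1*(-625)) + G)/(5872 + 13033) = ((8916 - 1*(-625)) - 834)/(5872 + 13033) = ((8916 + 625) - 834)/18905 = (9541 - 834)*(1/18905) = 8707*(1/18905) = 8707/18905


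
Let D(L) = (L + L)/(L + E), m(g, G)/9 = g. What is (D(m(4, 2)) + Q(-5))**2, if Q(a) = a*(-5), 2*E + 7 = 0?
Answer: 3129361/4225 ≈ 740.68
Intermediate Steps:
E = -7/2 (E = -7/2 + (1/2)*0 = -7/2 + 0 = -7/2 ≈ -3.5000)
m(g, G) = 9*g
Q(a) = -5*a
D(L) = 2*L/(-7/2 + L) (D(L) = (L + L)/(L - 7/2) = (2*L)/(-7/2 + L) = 2*L/(-7/2 + L))
(D(m(4, 2)) + Q(-5))**2 = (4*(9*4)/(-7 + 2*(9*4)) - 5*(-5))**2 = (4*36/(-7 + 2*36) + 25)**2 = (4*36/(-7 + 72) + 25)**2 = (4*36/65 + 25)**2 = (4*36*(1/65) + 25)**2 = (144/65 + 25)**2 = (1769/65)**2 = 3129361/4225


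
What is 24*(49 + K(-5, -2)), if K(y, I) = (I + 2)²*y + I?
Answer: 1128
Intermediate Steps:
K(y, I) = I + y*(2 + I)² (K(y, I) = (2 + I)²*y + I = y*(2 + I)² + I = I + y*(2 + I)²)
24*(49 + K(-5, -2)) = 24*(49 + (-2 - 5*(2 - 2)²)) = 24*(49 + (-2 - 5*0²)) = 24*(49 + (-2 - 5*0)) = 24*(49 + (-2 + 0)) = 24*(49 - 2) = 24*47 = 1128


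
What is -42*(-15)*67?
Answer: 42210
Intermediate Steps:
-42*(-15)*67 = 630*67 = 42210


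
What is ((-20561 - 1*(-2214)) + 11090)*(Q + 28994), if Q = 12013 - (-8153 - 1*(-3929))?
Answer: -328241367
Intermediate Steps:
Q = 16237 (Q = 12013 - (-8153 + 3929) = 12013 - 1*(-4224) = 12013 + 4224 = 16237)
((-20561 - 1*(-2214)) + 11090)*(Q + 28994) = ((-20561 - 1*(-2214)) + 11090)*(16237 + 28994) = ((-20561 + 2214) + 11090)*45231 = (-18347 + 11090)*45231 = -7257*45231 = -328241367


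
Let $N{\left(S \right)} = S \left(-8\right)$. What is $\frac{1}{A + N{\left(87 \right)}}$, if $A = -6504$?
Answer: $- \frac{1}{7200} \approx -0.00013889$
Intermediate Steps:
$N{\left(S \right)} = - 8 S$
$\frac{1}{A + N{\left(87 \right)}} = \frac{1}{-6504 - 696} = \frac{1}{-7200} = - \frac{1}{7200}$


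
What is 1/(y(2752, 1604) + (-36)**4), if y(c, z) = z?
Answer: 1/1681220 ≈ 5.9481e-7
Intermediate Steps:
1/(y(2752, 1604) + (-36)**4) = 1/(1604 + (-36)**4) = 1/(1604 + 1679616) = 1/1681220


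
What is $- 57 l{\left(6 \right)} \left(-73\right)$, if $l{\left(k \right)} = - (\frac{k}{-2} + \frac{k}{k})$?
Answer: $8322$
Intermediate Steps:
$l{\left(k \right)} = -1 + \frac{k}{2}$ ($l{\left(k \right)} = - (k \left(- \frac{1}{2}\right) + 1) = - (- \frac{k}{2} + 1) = - (1 - \frac{k}{2}) = -1 + \frac{k}{2}$)
$- 57 l{\left(6 \right)} \left(-73\right) = - 57 \left(-1 + \frac{1}{2} \cdot 6\right) \left(-73\right) = - 57 \left(-1 + 3\right) \left(-73\right) = \left(-57\right) 2 \left(-73\right) = \left(-114\right) \left(-73\right) = 8322$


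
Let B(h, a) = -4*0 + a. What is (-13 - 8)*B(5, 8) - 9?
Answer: -177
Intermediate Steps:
B(h, a) = a (B(h, a) = 0 + a = a)
(-13 - 8)*B(5, 8) - 9 = (-13 - 8)*8 - 9 = -21*8 - 9 = -168 - 9 = -177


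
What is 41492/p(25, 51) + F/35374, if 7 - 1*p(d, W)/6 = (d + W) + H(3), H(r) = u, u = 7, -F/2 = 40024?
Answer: -188029987/2016318 ≈ -93.254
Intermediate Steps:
F = -80048 (F = -2*40024 = -80048)
H(r) = 7
p(d, W) = -6*W - 6*d (p(d, W) = 42 - 6*((d + W) + 7) = 42 - 6*((W + d) + 7) = 42 - 6*(7 + W + d) = 42 + (-42 - 6*W - 6*d) = -6*W - 6*d)
41492/p(25, 51) + F/35374 = 41492/(-6*51 - 6*25) - 80048/35374 = 41492/(-306 - 150) - 80048*1/35374 = 41492/(-456) - 40024/17687 = 41492*(-1/456) - 40024/17687 = -10373/114 - 40024/17687 = -188029987/2016318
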